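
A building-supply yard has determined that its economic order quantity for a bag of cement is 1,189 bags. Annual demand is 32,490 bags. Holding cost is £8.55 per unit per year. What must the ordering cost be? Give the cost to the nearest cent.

S ≈ £186.02

The basic EOQ model gives Q* = √(2DS/H); rearrange for the unknown.
From Q* = √(2DS/H): S = Q*²H / (2D) = 1,189² × 8.55 / (2 × 32,490) = 186.0159.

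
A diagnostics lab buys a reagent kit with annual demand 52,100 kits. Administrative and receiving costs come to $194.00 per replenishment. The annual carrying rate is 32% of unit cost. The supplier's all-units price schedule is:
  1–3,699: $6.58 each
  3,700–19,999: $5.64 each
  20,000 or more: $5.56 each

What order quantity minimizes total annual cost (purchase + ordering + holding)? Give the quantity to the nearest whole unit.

Holding cost per unit per year at price C is H = 0.32·C.
Evaluate total cost at each tier's feasible EOQ or, if the EOQ is below the tier, at the tier's minimum quantity.
EOQ at $6.58 = 3098.5 (feasible in tier 1): TC = 52,100×$6.58 + (52,100/3098.5)×194 + (3098.5/2)×0.32×$6.58 = $349,342.13.
EOQ at $5.64 = 3346.7 < 3700, so use break Q=3700: TC = 52,100×$5.64 + (52,100/3700.0)×194 + (3700.0/2)×0.32×$5.64 = $299,914.61.
EOQ at $5.56 = 3370.7 < 20000, so use break Q=20000: TC = 52,100×$5.56 + (52,100/20000.0)×194 + (20000.0/2)×0.32×$5.56 = $307,973.37.
Lowest total cost is $299,914.61 at Q = 3700.0.

Q* ≈ 3,700 kits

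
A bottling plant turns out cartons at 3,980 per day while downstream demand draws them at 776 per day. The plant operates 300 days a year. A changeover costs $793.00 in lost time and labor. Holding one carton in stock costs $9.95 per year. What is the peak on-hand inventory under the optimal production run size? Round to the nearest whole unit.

Annual demand D = 776 × 300 = 232,800.
Production build-up factor (1 − d/p) = 1 − 776/3,980 = 0.8050.
Q* = √(2DS / (H(1 − d/p))) = √(2 × 232,800 × 793 / (9.95 × 0.8050)).
= √(369,220,800 / 8.01) ≈ 6789.328.
Maximum inventory = Q*(1 − d/p) = 6789.328 × 0.8050 ≈ 5465.580.

I_max ≈ 5,466 cartons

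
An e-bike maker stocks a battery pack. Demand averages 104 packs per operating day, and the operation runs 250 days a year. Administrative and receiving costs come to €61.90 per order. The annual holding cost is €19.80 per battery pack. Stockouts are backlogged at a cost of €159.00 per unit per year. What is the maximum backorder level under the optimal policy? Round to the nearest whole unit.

Annual demand D = 104 × 250 = 26,000.
With planned backorders, Q* = √(2DS/H) · √((H+B)/B).
√(2DS/H) = √(2 × 26,000 × 61.9 / 19.8) = 403.194.
√((H+B)/B) = √((19.8+159)/159) = 1.0604.
Q* ≈ 427.562.
S* = Q* · H/(H+B) = 427.562 × 19.8/178.8 ≈ 47.348.

S* ≈ 47 packs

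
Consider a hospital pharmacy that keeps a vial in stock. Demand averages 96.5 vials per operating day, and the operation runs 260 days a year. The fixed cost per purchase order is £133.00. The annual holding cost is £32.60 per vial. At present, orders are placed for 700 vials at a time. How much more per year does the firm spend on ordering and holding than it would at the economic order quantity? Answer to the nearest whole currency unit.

Extra cost ≈ £1,427 per year

Annual demand D = 96.5 × 260 = 25,090.
EOQ = √(2DS/H) = √(2 × 25,090 × 133 / 32.6) ≈ 452.46.
Cost at Q* = (D/Q*)S + (Q*/2)H = √(2DSH) ≈ £14,750.27.
Cost at Q = 700: (25,090/700)×133 + (700/2)×32.6 = £4,767.10 + £11,410.00 = £16,177.10.
Excess = £16,177.10 − £14,750.27 = £1,426.83.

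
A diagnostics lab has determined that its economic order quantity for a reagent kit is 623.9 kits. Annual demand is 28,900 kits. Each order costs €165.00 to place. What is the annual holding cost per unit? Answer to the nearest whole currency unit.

The basic EOQ model gives Q* = √(2DS/H); rearrange for the unknown.
From Q* = √(2DS/H): H = 2DS / Q*² = 2 × 28,900 × 165 / 623.9² = 24.5009.

H ≈ €25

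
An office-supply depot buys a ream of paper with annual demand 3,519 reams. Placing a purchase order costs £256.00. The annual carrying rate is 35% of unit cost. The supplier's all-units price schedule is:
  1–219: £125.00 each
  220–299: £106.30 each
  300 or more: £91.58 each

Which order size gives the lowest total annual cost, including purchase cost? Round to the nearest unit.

Holding cost per unit per year at price C is H = 0.35·C.
Evaluate total cost at each tier's feasible EOQ or, if the EOQ is below the tier, at the tier's minimum quantity.
EOQ at £125.00 = 202.9 (feasible in tier 1): TC = 3,519×£125.00 + (3,519/202.9)×256 + (202.9/2)×0.35×£125.00 = £448,753.38.
EOQ at £106.30 = 220.1 (feasible in tier 2): TC = 3,519×£106.30 + (3,519/220.1)×256 + (220.1/2)×0.35×£106.30 = £382,257.09.
EOQ at £91.58 = 237.1 < 300, so use break Q=300: TC = 3,519×£91.58 + (3,519/300.0)×256 + (300.0/2)×0.35×£91.58 = £330,080.85.
Lowest total cost is £330,080.85 at Q = 300.0.

Q* ≈ 300 reams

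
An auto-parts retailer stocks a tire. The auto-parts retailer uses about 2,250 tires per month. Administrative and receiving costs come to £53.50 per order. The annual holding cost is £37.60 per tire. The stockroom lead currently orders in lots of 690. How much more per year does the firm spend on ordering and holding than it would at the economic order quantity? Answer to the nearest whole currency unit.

Annual demand D = 2,250 × 12 = 27,000.
EOQ = √(2DS/H) = √(2 × 27,000 × 53.5 / 37.6) ≈ 277.19.
Cost at Q* = (D/Q*)S + (Q*/2)H = √(2DSH) ≈ £10,422.40.
Cost at Q = 690: (27,000/690)×53.5 + (690/2)×37.6 = £2,093.48 + £12,972.00 = £15,065.48.
Excess = £15,065.48 − £10,422.40 = £4,643.08.

Extra cost ≈ £4,643 per year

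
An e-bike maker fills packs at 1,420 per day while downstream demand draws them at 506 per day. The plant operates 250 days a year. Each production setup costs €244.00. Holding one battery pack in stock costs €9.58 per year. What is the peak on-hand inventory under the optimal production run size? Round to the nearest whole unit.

I_max ≈ 2,037 packs

Annual demand D = 506 × 250 = 126,500.
Production build-up factor (1 − d/p) = 1 − 506/1,420 = 0.6437.
Q* = √(2DS / (H(1 − d/p))) = √(2 × 126,500 × 244 / (9.58 × 0.6437)).
= √(61,732,000 / 6.1663) ≈ 3164.051.
Maximum inventory = Q*(1 − d/p) = 3164.051 × 0.6437 ≈ 2036.579.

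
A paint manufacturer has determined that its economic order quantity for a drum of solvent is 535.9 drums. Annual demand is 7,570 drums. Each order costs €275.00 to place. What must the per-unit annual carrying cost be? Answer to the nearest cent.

H ≈ €14.50

The basic EOQ model gives Q* = √(2DS/H); rearrange for the unknown.
From Q* = √(2DS/H): H = 2DS / Q*² = 2 × 7,570 × 275 / 535.9² = 14.4974.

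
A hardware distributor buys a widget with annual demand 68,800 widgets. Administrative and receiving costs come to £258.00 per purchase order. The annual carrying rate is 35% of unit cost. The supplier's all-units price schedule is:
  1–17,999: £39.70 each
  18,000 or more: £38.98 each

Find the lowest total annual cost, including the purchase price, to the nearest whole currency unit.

Holding cost per unit per year at price C is H = 0.35·C.
For each price level, check whether its EOQ is feasible; otherwise the best quantity at that price is the breakpoint.
EOQ at £39.70 = 1598.4 (feasible in tier 1): TC = 68,800×£39.70 + (68,800/1598.4)×258 + (1598.4/2)×0.35×£39.70 = £2,753,569.99.
EOQ at £38.98 = 1613.1 < 18000, so use break Q=18000: TC = 68,800×£38.98 + (68,800/18000.0)×258 + (18000.0/2)×0.35×£38.98 = £2,805,597.13.
Lowest total cost among the candidates is at Q = 1598.4.

TC* ≈ £2,753,570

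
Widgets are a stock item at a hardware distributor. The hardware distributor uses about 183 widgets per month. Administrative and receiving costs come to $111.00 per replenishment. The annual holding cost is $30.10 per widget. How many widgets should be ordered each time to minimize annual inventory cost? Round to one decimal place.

Q* ≈ 127.3 widgets

Annual demand D = 183 × 12 = 2,196.
EOQ = √(2DS / H) = √(2 × 2,196 × 111 / 30.1).
= √(487,512 / 30.1) = √16,196.412 ≈ 127.265.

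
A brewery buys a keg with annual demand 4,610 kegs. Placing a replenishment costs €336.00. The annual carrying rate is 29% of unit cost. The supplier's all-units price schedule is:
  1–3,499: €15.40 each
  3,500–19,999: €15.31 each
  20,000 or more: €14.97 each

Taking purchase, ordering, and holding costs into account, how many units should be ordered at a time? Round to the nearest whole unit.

Q* ≈ 833 kegs

Holding cost per unit per year at price C is H = 0.29·C.
Evaluate total cost at each tier's feasible EOQ or, if the EOQ is below the tier, at the tier's minimum quantity.
EOQ at €15.40 = 832.9 (feasible in tier 1): TC = 4,610×€15.40 + (4,610/832.9)×336 + (832.9/2)×0.29×€15.40 = €74,713.58.
EOQ at €15.31 = 835.3 < 3500, so use break Q=3500: TC = 4,610×€15.31 + (4,610/3500.0)×336 + (3500.0/2)×0.29×€15.31 = €78,791.49.
EOQ at €14.97 = 844.7 < 20000, so use break Q=20000: TC = 4,610×€14.97 + (4,610/20000.0)×336 + (20000.0/2)×0.29×€14.97 = €112,502.15.
Lowest total cost is €74,713.58 at Q = 832.9.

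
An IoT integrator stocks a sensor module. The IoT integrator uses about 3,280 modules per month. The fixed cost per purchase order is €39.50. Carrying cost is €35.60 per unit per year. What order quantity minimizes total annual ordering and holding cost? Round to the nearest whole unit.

Q* ≈ 296 modules

Annual demand D = 3,280 × 12 = 39,360.
EOQ = √(2DS / H) = √(2 × 39,360 × 39.5 / 35.6).
= √(3,109,440 / 35.6) = √87,343.8202 ≈ 295.540.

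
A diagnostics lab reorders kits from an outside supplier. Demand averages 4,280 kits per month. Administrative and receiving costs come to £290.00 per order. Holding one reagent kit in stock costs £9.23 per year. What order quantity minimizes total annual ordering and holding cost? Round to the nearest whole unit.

Q* ≈ 1,796 kits

Annual demand D = 4,280 × 12 = 51,360.
EOQ = √(2DS / H) = √(2 × 51,360 × 290 / 9.23).
= √(29,788,800 / 9.23) = √3,227,388.9491 ≈ 1796.494.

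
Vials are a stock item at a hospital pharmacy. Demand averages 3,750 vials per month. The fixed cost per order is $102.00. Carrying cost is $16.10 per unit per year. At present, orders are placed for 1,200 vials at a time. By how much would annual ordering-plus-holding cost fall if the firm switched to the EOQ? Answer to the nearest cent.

Annual demand D = 3,750 × 12 = 45,000.
EOQ = √(2DS/H) = √(2 × 45,000 × 102 / 16.1) ≈ 755.11.
Cost at Q* = (D/Q*)S + (Q*/2)H = √(2DSH) ≈ $12,157.22.
Cost at Q = 1,200: (45,000/1,200)×102 + (1,200/2)×16.1 = $3,825.00 + $9,660.00 = $13,485.00.
Excess = $13,485.00 − $12,157.22 = $1,327.78.

Extra cost ≈ $1,327.78 per year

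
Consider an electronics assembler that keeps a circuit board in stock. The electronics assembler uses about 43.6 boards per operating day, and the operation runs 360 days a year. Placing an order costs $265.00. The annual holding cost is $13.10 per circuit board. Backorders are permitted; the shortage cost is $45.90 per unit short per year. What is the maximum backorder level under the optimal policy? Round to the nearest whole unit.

S* ≈ 201 boards

Annual demand D = 43.6 × 360 = 15,696.
With planned backorders, Q* = √(2DS/H) · √((H+B)/B).
√(2DS/H) = √(2 × 15,696 × 265 / 13.1) = 796.887.
√((H+B)/B) = √((13.1+45.9)/45.9) = 1.1338.
Q* ≈ 903.476.
S* = Q* · H/(H+B) = 903.476 × 13.1/59 ≈ 200.602.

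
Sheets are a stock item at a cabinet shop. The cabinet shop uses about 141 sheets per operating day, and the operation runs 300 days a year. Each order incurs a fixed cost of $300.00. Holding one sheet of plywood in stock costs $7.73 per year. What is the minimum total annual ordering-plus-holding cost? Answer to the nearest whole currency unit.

TC* ≈ $14,007

Annual demand D = 141 × 300 = 42,300.
Q* = √(2DS/H) = √(2 × 42,300 × 300 / 7.73) ≈ 1811.99.
At Q*, ordering cost (D/Q*)S equals holding cost (Q*/2)H, each = √(DSH/2).
Minimum total = √(2DSH) = √(2 × 42,300 × 300 × 7.73) ≈ 14006.691.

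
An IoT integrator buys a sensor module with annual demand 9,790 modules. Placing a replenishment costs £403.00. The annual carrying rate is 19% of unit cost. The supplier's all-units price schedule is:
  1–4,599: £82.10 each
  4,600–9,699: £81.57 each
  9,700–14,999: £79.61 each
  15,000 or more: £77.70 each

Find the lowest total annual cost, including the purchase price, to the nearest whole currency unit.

TC* ≈ £814,853

Holding cost per unit per year at price C is H = 0.19·C.
For each price level, check whether its EOQ is feasible; otherwise the best quantity at that price is the breakpoint.
EOQ at £82.10 = 711.2 (feasible in tier 1): TC = 9,790×£82.10 + (9,790/711.2)×403 + (711.2/2)×0.19×£82.10 = £814,853.49.
EOQ at £81.57 = 713.5 < 4600, so use break Q=4600: TC = 9,790×£81.57 + (9,790/4600.0)×403 + (4600.0/2)×0.19×£81.57 = £835,074.08.
EOQ at £79.61 = 722.3 < 9700, so use break Q=9700: TC = 9,790×£79.61 + (9,790/9700.0)×403 + (9700.0/2)×0.19×£79.61 = £853,149.25.
EOQ at £77.70 = 731.1 < 15000, so use break Q=15000: TC = 9,790×£77.70 + (9,790/15000.0)×403 + (15000.0/2)×0.19×£77.70 = £871,668.52.
Lowest total cost among the candidates is at Q = 711.2.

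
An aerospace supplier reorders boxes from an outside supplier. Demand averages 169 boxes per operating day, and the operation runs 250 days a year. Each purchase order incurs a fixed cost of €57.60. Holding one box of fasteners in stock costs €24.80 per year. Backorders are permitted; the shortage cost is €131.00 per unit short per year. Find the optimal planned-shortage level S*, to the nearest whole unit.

Annual demand D = 169 × 250 = 42,250.
With planned backorders, Q* = √(2DS/H) · √((H+B)/B).
√(2DS/H) = √(2 × 42,250 × 57.6 / 24.8) = 443.010.
√((H+B)/B) = √((24.8+131)/131) = 1.0906.
Q* ≈ 483.128.
S* = Q* · H/(H+B) = 483.128 × 24.8/155.8 ≈ 76.903.

S* ≈ 77 boxes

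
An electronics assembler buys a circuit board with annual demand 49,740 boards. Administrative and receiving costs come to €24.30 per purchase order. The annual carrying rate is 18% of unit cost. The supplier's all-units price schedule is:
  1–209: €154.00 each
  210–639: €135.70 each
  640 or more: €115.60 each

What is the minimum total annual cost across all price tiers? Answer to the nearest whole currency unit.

TC* ≈ €5,758,491

Holding cost per unit per year at price C is H = 0.18·C.
For each price level, check whether its EOQ is feasible; otherwise the best quantity at that price is the breakpoint.
Tier 1 (€154.00): EOQ = 295.3 exceeds tier's upper bound 209, so this tier is dominated.
EOQ at €135.70 = 314.6 (feasible in tier 2): TC = 49,740×€135.70 + (49,740/314.6)×24.3 + (314.6/2)×0.18×€135.70 = €6,757,402.17.
EOQ at €115.60 = 340.8 < 640, so use break Q=640: TC = 49,740×€115.60 + (49,740/640.0)×24.3 + (640.0/2)×0.18×€115.60 = €5,758,491.13.
Lowest total cost among the candidates is at Q = 640.0.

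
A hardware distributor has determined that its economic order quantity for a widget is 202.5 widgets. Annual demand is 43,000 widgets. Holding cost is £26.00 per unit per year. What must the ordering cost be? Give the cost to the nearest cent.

S ≈ £12.40

Invert the EOQ relation Q*² = 2DS/H.
From Q* = √(2DS/H): S = Q*²H / (2D) = 202.5² × 26 / (2 × 43,000) = 12.3972.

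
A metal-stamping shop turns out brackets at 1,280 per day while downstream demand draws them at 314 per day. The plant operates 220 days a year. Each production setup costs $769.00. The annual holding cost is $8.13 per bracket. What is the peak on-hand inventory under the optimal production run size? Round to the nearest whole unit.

Annual demand D = 314 × 220 = 69,080.
Production build-up factor (1 − d/p) = 1 − 314/1,280 = 0.7547.
Q* = √(2DS / (H(1 − d/p))) = √(2 × 69,080 × 769 / (8.13 × 0.7547)).
= √(106,245,040 / 6.1356) ≈ 4161.266.
Maximum inventory = Q*(1 − d/p) = 4161.266 × 0.7547 ≈ 3140.455.

I_max ≈ 3,140 brackets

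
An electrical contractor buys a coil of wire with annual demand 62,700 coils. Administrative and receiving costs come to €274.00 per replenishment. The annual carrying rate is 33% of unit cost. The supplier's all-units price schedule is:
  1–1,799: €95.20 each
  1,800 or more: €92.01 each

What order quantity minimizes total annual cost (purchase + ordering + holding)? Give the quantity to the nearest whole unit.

Q* ≈ 1,800 coils

Holding cost per unit per year at price C is H = 0.33·C.
For each price level, check whether its EOQ is feasible; otherwise the best quantity at that price is the breakpoint.
EOQ at €95.20 = 1045.8 (feasible in tier 1): TC = 62,700×€95.20 + (62,700/1045.8)×274 + (1045.8/2)×0.33×€95.20 = €6,001,894.85.
EOQ at €92.01 = 1063.8 < 1800, so use break Q=1800: TC = 62,700×€92.01 + (62,700/1800.0)×274 + (1800.0/2)×0.33×€92.01 = €5,805,898.30.
Lowest total cost is €5,805,898.30 at Q = 1800.0.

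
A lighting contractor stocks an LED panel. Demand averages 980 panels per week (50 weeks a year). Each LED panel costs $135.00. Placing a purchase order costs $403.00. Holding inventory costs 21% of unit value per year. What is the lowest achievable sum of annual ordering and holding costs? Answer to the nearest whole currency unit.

Annual demand D = 980 × 50 = 49,000.
Holding cost H = 0.21 × $135.00 = $28.3500 per unit per year.
Q* = √(2DS/H) = √(2 × 49,000 × 403 / 28.35) ≈ 1180.29.
At the optimum the two cost components are equal, so total cost = 2·(Q*/2)H = Q*·H.
Minimum total = √(2DSH) = √(2 × 49,000 × 403 × 28.35) ≈ 33461.245.

TC* ≈ $33,461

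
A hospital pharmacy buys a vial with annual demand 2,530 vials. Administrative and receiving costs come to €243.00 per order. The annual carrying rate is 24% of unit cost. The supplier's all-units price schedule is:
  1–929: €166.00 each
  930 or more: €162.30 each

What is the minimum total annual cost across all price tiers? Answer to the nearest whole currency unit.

TC* ≈ €426,979

Holding cost per unit per year at price C is H = 0.24·C.
For each price level, check whether its EOQ is feasible; otherwise the best quantity at that price is the breakpoint.
EOQ at €166.00 = 175.7 (feasible in tier 1): TC = 2,530×€166.00 + (2,530/175.7)×243 + (175.7/2)×0.24×€166.00 = €426,979.03.
EOQ at €162.30 = 177.7 < 930, so use break Q=930: TC = 2,530×€162.30 + (2,530/930.0)×243 + (930.0/2)×0.24×€162.30 = €429,392.74.
Lowest total cost among the candidates is at Q = 175.7.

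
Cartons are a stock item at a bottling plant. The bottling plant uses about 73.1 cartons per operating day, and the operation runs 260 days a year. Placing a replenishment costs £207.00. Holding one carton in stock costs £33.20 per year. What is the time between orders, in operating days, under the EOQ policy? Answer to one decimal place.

Annual demand D = 73.1 × 260 = 19,006.
EOQ = √(2DS/H) = √(2 × 19,006 × 207 / 33.2) ≈ 486.83.
Cycle time = Q*/D × 260 = 486.83 / 19,006 × 260 ≈ 6.660 days.

T ≈ 6.7 days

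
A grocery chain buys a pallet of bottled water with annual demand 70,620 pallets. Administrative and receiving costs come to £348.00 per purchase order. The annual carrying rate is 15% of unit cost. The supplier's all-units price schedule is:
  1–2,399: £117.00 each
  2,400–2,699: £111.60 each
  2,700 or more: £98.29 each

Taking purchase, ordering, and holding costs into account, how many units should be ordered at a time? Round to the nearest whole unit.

Q* ≈ 2,700 pallets

Holding cost per unit per year at price C is H = 0.15·C.
For each price level, check whether its EOQ is feasible; otherwise the best quantity at that price is the breakpoint.
EOQ at £117.00 = 1673.5 (feasible in tier 1): TC = 70,620×£117.00 + (70,620/1673.5)×348 + (1673.5/2)×0.15×£117.00 = £8,291,910.21.
EOQ at £111.60 = 1713.5 < 2400, so use break Q=2400: TC = 70,620×£111.60 + (70,620/2400.0)×348 + (2400.0/2)×0.15×£111.60 = £7,911,519.90.
EOQ at £98.29 = 1825.9 < 2700, so use break Q=2700: TC = 70,620×£98.29 + (70,620/2700.0)×348 + (2700.0/2)×0.15×£98.29 = £6,970,245.66.
Lowest total cost is £6,970,245.66 at Q = 2700.0.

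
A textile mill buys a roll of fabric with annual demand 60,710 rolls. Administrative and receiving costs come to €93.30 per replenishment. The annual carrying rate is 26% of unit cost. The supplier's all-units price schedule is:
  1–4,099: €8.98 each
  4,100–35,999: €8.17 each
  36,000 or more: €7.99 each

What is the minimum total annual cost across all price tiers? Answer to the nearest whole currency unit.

Holding cost per unit per year at price C is H = 0.26·C.
Candidates are each tier's EOQ (if it falls in that tier) and each price-break quantity.
EOQ at €8.98 = 2202.7 (feasible in tier 1): TC = 60,710×€8.98 + (60,710/2202.7)×93.3 + (2202.7/2)×0.26×€8.98 = €550,318.73.
EOQ at €8.17 = 2309.3 < 4100, so use break Q=4100: TC = 60,710×€8.17 + (60,710/4100.0)×93.3 + (4100.0/2)×0.26×€8.17 = €501,736.83.
EOQ at €7.99 = 2335.2 < 36000, so use break Q=36000: TC = 60,710×€7.99 + (60,710/36000.0)×93.3 + (36000.0/2)×0.26×€7.99 = €522,623.44.
Lowest total cost among the candidates is at Q = 4100.0.

TC* ≈ €501,737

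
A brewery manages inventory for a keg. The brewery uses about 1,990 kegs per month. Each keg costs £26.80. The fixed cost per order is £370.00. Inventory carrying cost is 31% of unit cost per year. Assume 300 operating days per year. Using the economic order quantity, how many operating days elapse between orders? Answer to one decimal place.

Annual demand D = 1,990 × 12 = 23,880.
Holding cost H = 0.31 × £26.80 = £8.3080 per unit per year.
The optimal lot size = √(2DS/H) = √(2 × 23,880 × 370 / 8.308) ≈ 1458.43.
Cycle time = Q*/D × 300 = 1458.43 / 23,880 × 300 ≈ 18.322 days.

T ≈ 18.3 days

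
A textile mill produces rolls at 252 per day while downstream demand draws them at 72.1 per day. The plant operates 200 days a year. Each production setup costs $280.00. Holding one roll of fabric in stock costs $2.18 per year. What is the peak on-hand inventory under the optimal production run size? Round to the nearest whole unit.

I_max ≈ 1,626 rolls

Annual demand D = 72.1 × 200 = 14,420.
Production build-up factor (1 − d/p) = 1 − 72.1/252 = 0.7139.
Q* = √(2DS / (H(1 − d/p))) = √(2 × 14,420 × 280 / (2.18 × 0.7139)).
= √(8,075,200 / 1.5563) ≈ 2277.892.
Maximum inventory = Q*(1 − d/p) = 2277.892 × 0.7139 ≈ 1626.162.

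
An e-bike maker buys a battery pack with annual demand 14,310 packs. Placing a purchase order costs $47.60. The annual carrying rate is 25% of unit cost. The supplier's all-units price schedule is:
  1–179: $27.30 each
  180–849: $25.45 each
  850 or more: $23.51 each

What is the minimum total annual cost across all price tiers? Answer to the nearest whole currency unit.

TC* ≈ $339,727

Holding cost per unit per year at price C is H = 0.25·C.
Candidates are each tier's EOQ (if it falls in that tier) and each price-break quantity.
Tier 1 ($27.30): EOQ = 446.8 exceeds tier's upper bound 179, so this tier is dominated.
EOQ at $25.45 = 462.7 (feasible in tier 2): TC = 14,310×$25.45 + (14,310/462.7)×47.6 + (462.7/2)×0.25×$25.45 = $367,133.60.
EOQ at $23.51 = 481.4 < 850, so use break Q=850: TC = 14,310×$23.51 + (14,310/850.0)×47.6 + (850.0/2)×0.25×$23.51 = $339,727.40.
Lowest total cost among the candidates is at Q = 850.0.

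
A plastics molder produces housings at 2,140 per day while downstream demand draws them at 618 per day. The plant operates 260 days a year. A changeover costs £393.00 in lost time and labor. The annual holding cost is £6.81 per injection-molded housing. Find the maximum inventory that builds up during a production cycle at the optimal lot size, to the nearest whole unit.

I_max ≈ 3,632 housings

Annual demand D = 618 × 260 = 160,680.
Production build-up factor (1 − d/p) = 1 − 618/2,140 = 0.7112.
Q* = √(2DS / (H(1 − d/p))) = √(2 × 160,680 × 393 / (6.81 × 0.7112)).
= √(126,294,480 / 4.8434) ≈ 5106.439.
Maximum inventory = Q*(1 − d/p) = 5106.439 × 0.7112 ≈ 3631.776.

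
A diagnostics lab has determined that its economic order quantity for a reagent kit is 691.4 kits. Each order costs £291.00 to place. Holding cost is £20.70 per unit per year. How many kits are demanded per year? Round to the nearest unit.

D ≈ 17,002 kits per year

Invert the EOQ relation Q*² = 2DS/H.
From Q* = √(2DS/H): D = Q*²H / (2S) = 691.4² × 20.7 / (2 × 291) = 17002.239.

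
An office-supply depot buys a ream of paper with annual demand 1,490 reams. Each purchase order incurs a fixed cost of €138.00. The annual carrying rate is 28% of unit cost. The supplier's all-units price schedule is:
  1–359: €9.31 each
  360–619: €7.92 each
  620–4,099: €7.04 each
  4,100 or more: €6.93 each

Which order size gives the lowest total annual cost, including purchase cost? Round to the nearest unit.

Q* ≈ 620 reams

Holding cost per unit per year at price C is H = 0.28·C.
Evaluate total cost at each tier's feasible EOQ or, if the EOQ is below the tier, at the tier's minimum quantity.
Tier 1 (€9.31): EOQ = 397.2 exceeds tier's upper bound 359, so this tier is dominated.
EOQ at €7.92 = 430.6 (feasible in tier 2): TC = 1,490×€7.92 + (1,490/430.6)×138 + (430.6/2)×0.28×€7.92 = €12,755.77.
EOQ at €7.04 = 456.8 < 620, so use break Q=620: TC = 1,490×€7.04 + (1,490/620.0)×138 + (620.0/2)×0.28×€7.04 = €11,432.32.
EOQ at €6.93 = 460.4 < 4100, so use break Q=4100: TC = 1,490×€6.93 + (1,490/4100.0)×138 + (4100.0/2)×0.28×€6.93 = €14,353.67.
Lowest total cost is €11,432.32 at Q = 620.0.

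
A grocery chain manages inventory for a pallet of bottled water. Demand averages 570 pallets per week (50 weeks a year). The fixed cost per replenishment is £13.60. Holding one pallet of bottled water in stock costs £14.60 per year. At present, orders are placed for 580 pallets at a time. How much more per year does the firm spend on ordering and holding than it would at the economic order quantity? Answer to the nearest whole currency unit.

Annual demand D = 570 × 50 = 28,500.
EOQ = √(2DS/H) = √(2 × 28,500 × 13.6 / 14.6) ≈ 230.43.
Cost at Q* = (D/Q*)S + (Q*/2)H = √(2DSH) ≈ £3,364.21.
Cost at Q = 580: (28,500/580)×13.6 + (580/2)×14.6 = £668.28 + £4,234.00 = £4,902.28.
Excess = £4,902.28 − £3,364.21 = £1,538.06.

Extra cost ≈ £1,538 per year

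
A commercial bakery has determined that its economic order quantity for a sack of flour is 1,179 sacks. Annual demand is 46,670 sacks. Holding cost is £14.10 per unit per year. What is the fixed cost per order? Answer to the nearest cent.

The basic EOQ model gives Q* = √(2DS/H); rearrange for the unknown.
From Q* = √(2DS/H): S = Q*²H / (2D) = 1,179² × 14.1 / (2 × 46,670) = 209.9805.

S ≈ £209.98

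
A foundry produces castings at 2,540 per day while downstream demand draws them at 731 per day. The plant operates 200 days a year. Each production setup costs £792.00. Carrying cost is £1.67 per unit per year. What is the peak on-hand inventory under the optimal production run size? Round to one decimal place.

I_max ≈ 9,937.9 castings

Annual demand D = 731 × 200 = 146,200.
Production build-up factor (1 − d/p) = 1 − 731/2,540 = 0.7122.
Q* = √(2DS / (H(1 − d/p))) = √(2 × 146,200 × 792 / (1.67 × 0.7122)).
= √(231,580,800 / 1.1894) ≈ 13953.740.
Maximum inventory = Q*(1 − d/p) = 13953.740 × 0.7122 ≈ 9937.919.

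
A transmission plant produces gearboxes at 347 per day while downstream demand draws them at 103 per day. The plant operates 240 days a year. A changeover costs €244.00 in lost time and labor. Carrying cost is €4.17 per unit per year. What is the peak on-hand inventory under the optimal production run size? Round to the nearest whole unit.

I_max ≈ 1,426 gearboxes

Annual demand D = 103 × 240 = 24,720.
Production build-up factor (1 − d/p) = 1 − 103/347 = 0.7032.
Q* = √(2DS / (H(1 − d/p))) = √(2 × 24,720 × 244 / (4.17 × 0.7032)).
= √(12,063,360 / 2.9322) ≈ 2028.318.
Maximum inventory = Q*(1 − d/p) = 2028.318 × 0.7032 ≈ 1426.252.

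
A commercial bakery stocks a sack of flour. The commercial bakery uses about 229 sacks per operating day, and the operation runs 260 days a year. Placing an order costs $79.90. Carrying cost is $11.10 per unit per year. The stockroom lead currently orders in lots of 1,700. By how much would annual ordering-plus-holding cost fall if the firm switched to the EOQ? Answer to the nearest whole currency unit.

Annual demand D = 229 × 260 = 59,540.
EOQ = √(2DS/H) = √(2 × 59,540 × 79.9 / 11.1) ≈ 925.83.
Cost at Q* = (D/Q*)S + (Q*/2)H = √(2DSH) ≈ $10,276.71.
Cost at Q = 1,700: (59,540/1,700)×79.9 + (1,700/2)×11.1 = $2,798.38 + $9,435.00 = $12,233.38.
Excess = $12,233.38 − $10,276.71 = $1,956.67.

Extra cost ≈ $1,957 per year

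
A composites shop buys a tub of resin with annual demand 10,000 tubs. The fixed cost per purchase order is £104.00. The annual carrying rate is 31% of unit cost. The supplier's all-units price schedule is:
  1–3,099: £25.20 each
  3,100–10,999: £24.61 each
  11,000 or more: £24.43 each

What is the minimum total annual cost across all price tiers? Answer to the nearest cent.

Holding cost per unit per year at price C is H = 0.31·C.
Candidates are each tier's EOQ (if it falls in that tier) and each price-break quantity.
EOQ at £25.20 = 516.0 (feasible in tier 1): TC = 10,000×£25.20 + (10,000/516.0)×104 + (516.0/2)×0.31×£25.20 = £256,031.00.
EOQ at £24.61 = 522.1 < 3100, so use break Q=3100: TC = 10,000×£24.61 + (10,000/3100.0)×104 + (3100.0/2)×0.31×£24.61 = £258,260.59.
EOQ at £24.43 = 524.1 < 11000, so use break Q=11000: TC = 10,000×£24.43 + (10,000/11000.0)×104 + (11000.0/2)×0.31×£24.43 = £286,047.70.
Lowest total cost among the candidates is at Q = 516.0.

TC* ≈ £256,031.00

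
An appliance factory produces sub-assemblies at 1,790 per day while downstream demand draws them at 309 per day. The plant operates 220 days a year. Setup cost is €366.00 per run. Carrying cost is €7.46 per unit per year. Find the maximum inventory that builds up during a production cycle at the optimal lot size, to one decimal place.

Annual demand D = 309 × 220 = 67,980.
Production build-up factor (1 − d/p) = 1 − 309/1,790 = 0.8274.
Q* = √(2DS / (H(1 − d/p))) = √(2 × 67,980 × 366 / (7.46 × 0.8274)).
= √(49,761,360 / 6.1722) ≈ 2839.394.
Maximum inventory = Q*(1 − d/p) = 2839.394 × 0.8274 ≈ 2349.242.

I_max ≈ 2,349.2 sub-assemblies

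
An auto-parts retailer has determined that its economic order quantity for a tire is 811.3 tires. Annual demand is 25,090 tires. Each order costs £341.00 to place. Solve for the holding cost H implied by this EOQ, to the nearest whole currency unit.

Squaring Q* = √(2DS/H) gives Q*² = 2DS/H.
From Q* = √(2DS/H): H = 2DS / Q*² = 2 × 25,090 × 341 / 811.3² = 25.9969.

H ≈ £26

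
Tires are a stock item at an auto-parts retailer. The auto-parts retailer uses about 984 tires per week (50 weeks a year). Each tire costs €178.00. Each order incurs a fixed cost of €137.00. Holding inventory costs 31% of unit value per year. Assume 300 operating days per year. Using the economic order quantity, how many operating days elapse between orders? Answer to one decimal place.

Annual demand D = 984 × 50 = 49,200.
Holding cost H = 0.31 × €178.00 = €55.1800 per unit per year.
The optimal lot size = √(2DS/H) = √(2 × 49,200 × 137 / 55.18) ≈ 494.27.
Cycle time = Q*/D × 300 = 494.27 / 49,200 × 300 ≈ 3.014 days.

T ≈ 3.0 days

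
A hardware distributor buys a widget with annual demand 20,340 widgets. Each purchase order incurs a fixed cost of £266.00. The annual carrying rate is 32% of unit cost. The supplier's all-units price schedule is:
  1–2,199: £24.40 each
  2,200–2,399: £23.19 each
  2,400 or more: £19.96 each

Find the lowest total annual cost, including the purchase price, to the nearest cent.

TC* ≈ £415,905.39

Holding cost per unit per year at price C is H = 0.32·C.
Evaluate total cost at each tier's feasible EOQ or, if the EOQ is below the tier, at the tier's minimum quantity.
EOQ at £24.40 = 1177.2 (feasible in tier 1): TC = 20,340×£24.40 + (20,340/1177.2)×266 + (1177.2/2)×0.32×£24.40 = £505,487.81.
EOQ at £23.19 = 1207.6 < 2200, so use break Q=2200: TC = 20,340×£23.19 + (20,340/2200.0)×266 + (2200.0/2)×0.32×£23.19 = £482,306.77.
EOQ at £19.96 = 1301.6 < 2400, so use break Q=2400: TC = 20,340×£19.96 + (20,340/2400.0)×266 + (2400.0/2)×0.32×£19.96 = £415,905.39.
Lowest total cost among the candidates is at Q = 2400.0.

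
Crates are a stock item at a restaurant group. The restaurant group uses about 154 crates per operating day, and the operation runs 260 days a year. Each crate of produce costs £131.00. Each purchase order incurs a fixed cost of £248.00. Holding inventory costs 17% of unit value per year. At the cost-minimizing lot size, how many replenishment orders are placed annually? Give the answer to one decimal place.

N ≈ 42.4 orders per year

Annual demand D = 154 × 260 = 40,040.
Holding cost H = 0.17 × £131.00 = £22.2700 per unit per year.
The optimal lot size = √(2DS/H) = √(2 × 40,040 × 248 / 22.27) ≈ 944.34.
Orders per year = D / Q* = 40,040 / 944.34 ≈ 42.400.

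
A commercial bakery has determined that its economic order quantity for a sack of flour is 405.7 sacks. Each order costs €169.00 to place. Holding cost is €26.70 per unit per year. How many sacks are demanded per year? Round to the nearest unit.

D ≈ 13,002 sacks per year

The basic EOQ model gives Q* = √(2DS/H); rearrange for the unknown.
From Q* = √(2DS/H): D = Q*²H / (2S) = 405.7² × 26.7 / (2 × 169) = 13001.833.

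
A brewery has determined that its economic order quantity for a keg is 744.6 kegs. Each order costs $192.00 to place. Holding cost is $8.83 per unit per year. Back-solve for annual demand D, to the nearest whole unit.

D ≈ 12,749 kegs per year

The basic EOQ model gives Q* = √(2DS/H); rearrange for the unknown.
From Q* = √(2DS/H): D = Q*²H / (2S) = 744.6² × 8.83 / (2 × 192) = 12748.983.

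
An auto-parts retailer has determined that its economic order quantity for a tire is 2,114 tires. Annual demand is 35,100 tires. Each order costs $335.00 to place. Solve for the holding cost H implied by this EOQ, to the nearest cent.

H ≈ $5.26

Invert the EOQ relation Q*² = 2DS/H.
From Q* = √(2DS/H): H = 2DS / Q*² = 2 × 35,100 × 335 / 2,114² = 5.2623.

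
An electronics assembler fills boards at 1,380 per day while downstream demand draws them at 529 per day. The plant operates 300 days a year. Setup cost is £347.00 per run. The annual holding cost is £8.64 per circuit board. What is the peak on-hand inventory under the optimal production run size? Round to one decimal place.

I_max ≈ 2,803.7 boards

Annual demand D = 529 × 300 = 158,700.
Production build-up factor (1 − d/p) = 1 − 529/1,380 = 0.6167.
Q* = √(2DS / (H(1 − d/p))) = √(2 × 158,700 × 347 / (8.64 × 0.6167)).
= √(110,137,800 / 5.328) ≈ 4546.593.
Maximum inventory = Q*(1 − d/p) = 4546.593 × 0.6167 ≈ 2803.732.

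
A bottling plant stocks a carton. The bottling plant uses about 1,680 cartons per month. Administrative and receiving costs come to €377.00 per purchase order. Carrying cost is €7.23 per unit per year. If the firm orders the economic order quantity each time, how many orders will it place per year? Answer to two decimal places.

N ≈ 13.90 orders per year

Annual demand D = 1,680 × 12 = 20,160.
Q* = √(2DS/H) = √(2 × 20,160 × 377 / 7.23) ≈ 1449.98.
Orders per year = D / Q* = 20,160 / 1449.98 ≈ 13.904.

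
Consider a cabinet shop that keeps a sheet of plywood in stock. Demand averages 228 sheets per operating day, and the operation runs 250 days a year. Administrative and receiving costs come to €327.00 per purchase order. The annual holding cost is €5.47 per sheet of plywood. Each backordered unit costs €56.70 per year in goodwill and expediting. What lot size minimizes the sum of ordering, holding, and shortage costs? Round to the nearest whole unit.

Q* ≈ 2,734 sheets

Annual demand D = 228 × 250 = 57,000.
With planned backorders, Q* = √(2DS/H) · √((H+B)/B).
√(2DS/H) = √(2 × 57,000 × 327 / 5.47) = 2610.554.
√((H+B)/B) = √((5.47+56.7)/56.7) = 1.0471.
Q* ≈ 2733.578.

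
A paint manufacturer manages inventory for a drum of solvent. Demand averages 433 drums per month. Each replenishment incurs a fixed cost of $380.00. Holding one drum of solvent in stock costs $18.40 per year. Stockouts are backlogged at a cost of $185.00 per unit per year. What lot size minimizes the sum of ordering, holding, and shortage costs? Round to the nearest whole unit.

Q* ≈ 486 drums

Annual demand D = 433 × 12 = 5,196.
With planned backorders, Q* = √(2DS/H) · √((H+B)/B).
√(2DS/H) = √(2 × 5,196 × 380 / 18.4) = 463.268.
√((H+B)/B) = √((18.4+185)/185) = 1.0486.
Q* ≈ 485.760.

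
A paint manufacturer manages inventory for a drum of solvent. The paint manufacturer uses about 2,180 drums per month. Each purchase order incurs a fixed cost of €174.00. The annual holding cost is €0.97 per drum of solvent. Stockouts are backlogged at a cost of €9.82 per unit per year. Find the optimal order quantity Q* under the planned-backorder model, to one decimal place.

Annual demand D = 2,180 × 12 = 26,160.
With planned backorders, Q* = √(2DS/H) · √((H+B)/B).
√(2DS/H) = √(2 × 26,160 × 174 / 0.97) = 3063.533.
√((H+B)/B) = √((0.97+9.82)/9.82) = 1.0482.
Q* ≈ 3211.276.

Q* ≈ 3,211.3 drums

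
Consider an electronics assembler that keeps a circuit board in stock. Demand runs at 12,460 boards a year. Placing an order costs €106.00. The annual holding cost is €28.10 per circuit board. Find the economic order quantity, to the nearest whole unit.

EOQ = √(2DS / H) = √(2 × 12,460 × 106 / 28.1).
= √(2,641,520 / 28.1) = √94,004.2705 ≈ 306.601.

Q* ≈ 307 boards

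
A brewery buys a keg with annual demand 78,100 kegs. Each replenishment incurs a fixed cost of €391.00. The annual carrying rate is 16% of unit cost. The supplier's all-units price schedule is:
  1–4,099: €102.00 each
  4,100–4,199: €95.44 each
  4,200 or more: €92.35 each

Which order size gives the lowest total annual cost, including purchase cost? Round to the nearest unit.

Q* ≈ 4,200 kegs

Holding cost per unit per year at price C is H = 0.16·C.
Evaluate total cost at each tier's feasible EOQ or, if the EOQ is below the tier, at the tier's minimum quantity.
EOQ at €102.00 = 1934.5 (feasible in tier 1): TC = 78,100×€102.00 + (78,100/1934.5)×391 + (1934.5/2)×0.16×€102.00 = €7,997,771.05.
EOQ at €95.44 = 1999.9 < 4100, so use break Q=4100: TC = 78,100×€95.44 + (78,100/4100.0)×391 + (4100.0/2)×0.16×€95.44 = €7,492,616.39.
EOQ at €92.35 = 2033.1 < 4200, so use break Q=4200: TC = 78,100×€92.35 + (78,100/4200.0)×391 + (4200.0/2)×0.16×€92.35 = €7,250,835.34.
Lowest total cost is €7,250,835.34 at Q = 4200.0.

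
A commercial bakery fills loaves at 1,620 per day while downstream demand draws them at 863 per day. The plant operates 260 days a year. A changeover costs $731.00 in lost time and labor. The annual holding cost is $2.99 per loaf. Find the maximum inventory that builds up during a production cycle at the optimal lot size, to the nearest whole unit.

I_max ≈ 7,160 loaves

Annual demand D = 863 × 260 = 224,380.
Production build-up factor (1 − d/p) = 1 − 863/1,620 = 0.4673.
Q* = √(2DS / (H(1 − d/p))) = √(2 × 224,380 × 731 / (2.99 × 0.4673)).
= √(328,043,560 / 1.3972) ≈ 15322.856.
Maximum inventory = Q*(1 − d/p) = 15322.856 × 0.4673 ≈ 7160.125.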